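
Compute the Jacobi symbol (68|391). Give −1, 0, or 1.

0

Pull out 2^2: since 391 ≡ 7 (mod 8), (2/391) = +1, so (2/391)^2 = +1.
Reciprocity: 17 ≡ 1 and 391 ≡ 3 (mod 4), so (17/391) = +(391/17).
Reduce top mod 17: now compute (0/17).
Top reduces to 0: gcd > 1, so the symbol is 0.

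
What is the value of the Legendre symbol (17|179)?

Reciprocity: 17 ≡ 1 and 179 ≡ 3 (mod 4), so (17/179) = +(179/17).
Reduce top mod 17: now compute (9/17).
Reciprocity: 9 ≡ 1 and 17 ≡ 1 (mod 4), so (9/17) = +(17/9).
Reduce top mod 9: now compute (8/9).
Pull out 2^3: since 9 ≡ 1 (mod 8), (2/9) = +1, so (2/9)^3 = +1.
Reached (1/9) = 1. Collecting the sign flips along the way, the symbol is +1.

1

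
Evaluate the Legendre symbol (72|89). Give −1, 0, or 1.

1

Euler's criterion: (72/89) ≡ 72^44 (mod 89).
72^2 ≡ 22 (mod 89)
72^4 ≡ 39 (mod 89)
72^8 ≡ 8 (mod 89)
72^16 ≡ 64 (mod 89)
72^32 ≡ 2 (mod 89)
72^44 = 72^(32+8+4) ≡ 1 (mod 89).
Result is 1, so (72/89) = 1.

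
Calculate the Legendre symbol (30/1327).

1

Pull out 2: since 1327 ≡ 7 (mod 8), (2/1327) = +1.
Reciprocity: 15 ≡ 3 and 1327 ≡ 3 (mod 4), so (15/1327) = −(1327/15).
Reduce top mod 15: now compute (7/15).
Reciprocity: 7 ≡ 3 and 15 ≡ 3 (mod 4), so (7/15) = −(15/7).
Reduce top mod 7: now compute (1/7).
Reached (1/7) = 1. Collecting the sign flips along the way, the symbol is +1.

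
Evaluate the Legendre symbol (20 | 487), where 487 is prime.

Pull out 2^2: since 487 ≡ 7 (mod 8), (2/487) = +1, so (2/487)^2 = +1.
Reciprocity: 5 ≡ 1 and 487 ≡ 3 (mod 4), so (5/487) = +(487/5).
Reduce top mod 5: now compute (2/5).
Pull out 2: since 5 ≡ 5 (mod 8), (2/5) = -1.
Reached (1/5) = 1. Collecting the sign flips along the way, the symbol is -1.

-1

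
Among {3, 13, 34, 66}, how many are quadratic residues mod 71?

1

(3/71) = +1 → QR.
(13/71) = -1 → non-residue.
(34/71) = -1 → non-residue.
(66/71) = -1 → non-residue.
Total quadratic residues among the 4: 1.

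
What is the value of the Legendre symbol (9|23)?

Reciprocity: 9 ≡ 1 and 23 ≡ 3 (mod 4), so (9/23) = +(23/9).
Reduce top mod 9: now compute (5/9).
Reciprocity: 5 ≡ 1 and 9 ≡ 1 (mod 4), so (5/9) = +(9/5).
Reduce top mod 5: now compute (4/5).
Pull out 2^2: since 5 ≡ 5 (mod 8), (2/5) = -1, so (2/5)^2 = +1.
Reached (1/5) = 1. Collecting the sign flips along the way, the symbol is +1.

1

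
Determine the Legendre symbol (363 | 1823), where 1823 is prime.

1

Reciprocity: 363 ≡ 3 and 1823 ≡ 3 (mod 4), so (363/1823) = −(1823/363).
Reduce top mod 363: now compute (8/363).
Pull out 2^3: since 363 ≡ 3 (mod 8), (2/363) = -1, so (2/363)^3 = -1.
Reached (1/363) = 1. Collecting the sign flips along the way, the symbol is +1.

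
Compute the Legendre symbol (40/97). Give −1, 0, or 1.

Euler's criterion: (40/97) ≡ 40^48 (mod 97).
40^2 ≡ 48 (mod 97)
40^4 ≡ 73 (mod 97)
40^8 ≡ 91 (mod 97)
40^16 ≡ 36 (mod 97)
40^32 ≡ 35 (mod 97)
40^48 = 40^(32+16) ≡ 96 (mod 97).
Result is 96 ≡ −1, so (40/97) = −1.

-1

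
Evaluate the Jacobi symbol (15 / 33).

Reciprocity: 15 ≡ 3 and 33 ≡ 1 (mod 4), so (15/33) = +(33/15).
Reduce top mod 15: now compute (3/15).
Reciprocity: 3 ≡ 3 and 15 ≡ 3 (mod 4), so (3/15) = −(15/3).
Reduce top mod 3: now compute (0/3).
Top reduces to 0: gcd > 1, so the symbol is 0.

0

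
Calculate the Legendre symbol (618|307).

1

First reduce: 618 ≡ 4 (mod 307).
Pull out 2^2: since 307 ≡ 3 (mod 8), (2/307) = -1, so (2/307)^2 = +1.
Reached (1/307) = 1. Collecting the sign flips along the way, the symbol is +1.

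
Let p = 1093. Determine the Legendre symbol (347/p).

1

Reciprocity: 347 ≡ 3 and 1093 ≡ 1 (mod 4), so (347/1093) = +(1093/347).
Reduce top mod 347: now compute (52/347).
Pull out 2^2: since 347 ≡ 3 (mod 8), (2/347) = -1, so (2/347)^2 = +1.
Reciprocity: 13 ≡ 1 and 347 ≡ 3 (mod 4), so (13/347) = +(347/13).
Reduce top mod 13: now compute (9/13).
Reciprocity: 9 ≡ 1 and 13 ≡ 1 (mod 4), so (9/13) = +(13/9).
Reduce top mod 9: now compute (4/9).
Pull out 2^2: since 9 ≡ 1 (mod 8), (2/9) = +1, so (2/9)^2 = +1.
Reached (1/9) = 1. Collecting the sign flips along the way, the symbol is +1.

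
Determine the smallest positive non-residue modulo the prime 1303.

(2/1303) = +1, so 2 is a residue.
(3/1303) = −1, so 3 is the smallest positive non-residue mod 1303.

3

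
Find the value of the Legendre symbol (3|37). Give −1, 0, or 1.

Reciprocity: 3 ≡ 3 and 37 ≡ 1 (mod 4), so (3/37) = +(37/3).
Reduce top mod 3: now compute (1/3).
Reached (1/3) = 1. Collecting the sign flips along the way, the symbol is +1.

1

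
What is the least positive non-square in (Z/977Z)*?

(2/977) = +1, so 2 is a residue.
(3/977) = −1, so 3 is the smallest positive non-residue mod 977.

3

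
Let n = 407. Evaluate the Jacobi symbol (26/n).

1

Pull out 2: since 407 ≡ 7 (mod 8), (2/407) = +1.
Reciprocity: 13 ≡ 1 and 407 ≡ 3 (mod 4), so (13/407) = +(407/13).
Reduce top mod 13: now compute (4/13).
Pull out 2^2: since 13 ≡ 5 (mod 8), (2/13) = -1, so (2/13)^2 = +1.
Reached (1/13) = 1. Collecting the sign flips along the way, the symbol is +1.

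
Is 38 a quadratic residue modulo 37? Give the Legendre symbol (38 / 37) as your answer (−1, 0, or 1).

1

First reduce: 38 ≡ 1 (mod 37).
Reached (1/37) = 1. Collecting the sign flips along the way, the symbol is +1.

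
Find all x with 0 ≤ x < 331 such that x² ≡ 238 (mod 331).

Since 331 ≡ 3 (mod 4), a square root of 238 is 238^((331+1)/4) = 238^83 mod 331.
Repeated squaring: 238^2≡43, 238^4≡194, 238^8≡233, 238^16≡5, 238^32≡25, 238^64≡294 (mod 331).
238^83 = 238^(64+16+2+1) ≡ 30 (mod 331).
Check: 30² = 900 ≡ 238 (mod 331). The two roots are 30 and 301.

30, 301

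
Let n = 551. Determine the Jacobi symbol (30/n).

Pull out 2: since 551 ≡ 7 (mod 8), (2/551) = +1.
Reciprocity: 15 ≡ 3 and 551 ≡ 3 (mod 4), so (15/551) = −(551/15).
Reduce top mod 15: now compute (11/15).
Reciprocity: 11 ≡ 3 and 15 ≡ 3 (mod 4), so (11/15) = −(15/11).
Reduce top mod 11: now compute (4/11).
Pull out 2^2: since 11 ≡ 3 (mod 8), (2/11) = -1, so (2/11)^2 = +1.
Reached (1/11) = 1. Collecting the sign flips along the way, the symbol is +1.

1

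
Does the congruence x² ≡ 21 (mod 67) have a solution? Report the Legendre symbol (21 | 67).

1

Reciprocity: 21 ≡ 1 and 67 ≡ 3 (mod 4), so (21/67) = +(67/21).
Reduce top mod 21: now compute (4/21).
Pull out 2^2: since 21 ≡ 5 (mod 8), (2/21) = -1, so (2/21)^2 = +1.
Reached (1/21) = 1. Collecting the sign flips along the way, the symbol is +1.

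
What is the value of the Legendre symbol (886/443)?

First reduce: 886 ≡ 0 (mod 443).
Top reduces to 0: gcd > 1, so the symbol is 0.

0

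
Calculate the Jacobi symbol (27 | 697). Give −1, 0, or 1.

1

Reciprocity: 27 ≡ 3 and 697 ≡ 1 (mod 4), so (27/697) = +(697/27).
Reduce top mod 27: now compute (22/27).
Pull out 2: since 27 ≡ 3 (mod 8), (2/27) = -1.
Reciprocity: 11 ≡ 3 and 27 ≡ 3 (mod 4), so (11/27) = −(27/11).
Reduce top mod 11: now compute (5/11).
Reciprocity: 5 ≡ 1 and 11 ≡ 3 (mod 4), so (5/11) = +(11/5).
Reduce top mod 5: now compute (1/5).
Reached (1/5) = 1. Collecting the sign flips along the way, the symbol is +1.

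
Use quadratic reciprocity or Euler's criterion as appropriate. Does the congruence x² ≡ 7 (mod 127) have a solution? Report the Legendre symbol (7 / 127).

Reciprocity: 7 ≡ 3 and 127 ≡ 3 (mod 4), so (7/127) = −(127/7).
Reduce top mod 7: now compute (1/7).
Reached (1/7) = 1. Collecting the sign flips along the way, the symbol is -1.

-1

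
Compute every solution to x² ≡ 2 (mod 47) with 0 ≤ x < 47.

Since 47 ≡ 3 (mod 4), a square root of 2 is 2^((47+1)/4) = 2^12 mod 47.
Repeated squaring: 2^2≡4, 2^4≡16, 2^8≡21 (mod 47).
2^12 = 2^(8+4) ≡ 7 (mod 47).
Check: 7² = 49 ≡ 2 (mod 47). The two roots are 7 and 40.

7, 40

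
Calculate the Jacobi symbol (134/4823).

Pull out 2: since 4823 ≡ 7 (mod 8), (2/4823) = +1.
Reciprocity: 67 ≡ 3 and 4823 ≡ 3 (mod 4), so (67/4823) = −(4823/67).
Reduce top mod 67: now compute (66/67).
Pull out 2: since 67 ≡ 3 (mod 8), (2/67) = -1.
Reciprocity: 33 ≡ 1 and 67 ≡ 3 (mod 4), so (33/67) = +(67/33).
Reduce top mod 33: now compute (1/33).
Reached (1/33) = 1. Collecting the sign flips along the way, the symbol is +1.

1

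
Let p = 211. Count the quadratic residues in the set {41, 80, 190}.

(41/211) = -1 → non-residue.
(80/211) = +1 → QR.
(190/211) = -1 → non-residue.
Total quadratic residues among the 3: 1.

1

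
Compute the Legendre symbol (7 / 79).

-1

Euler's criterion: (7/79) ≡ 7^39 (mod 79).
7^2 ≡ 49 (mod 79)
7^4 ≡ 31 (mod 79)
7^8 ≡ 13 (mod 79)
7^16 ≡ 11 (mod 79)
7^32 ≡ 42 (mod 79)
7^39 = 7^(32+4+2+1) ≡ 78 (mod 79).
Result is 78 ≡ −1, so (7/79) = −1.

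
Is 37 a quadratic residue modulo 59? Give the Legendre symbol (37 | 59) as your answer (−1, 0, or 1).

Reciprocity: 37 ≡ 1 and 59 ≡ 3 (mod 4), so (37/59) = +(59/37).
Reduce top mod 37: now compute (22/37).
Pull out 2: since 37 ≡ 5 (mod 8), (2/37) = -1.
Reciprocity: 11 ≡ 3 and 37 ≡ 1 (mod 4), so (11/37) = +(37/11).
Reduce top mod 11: now compute (4/11).
Pull out 2^2: since 11 ≡ 3 (mod 8), (2/11) = -1, so (2/11)^2 = +1.
Reached (1/11) = 1. Collecting the sign flips along the way, the symbol is -1.

-1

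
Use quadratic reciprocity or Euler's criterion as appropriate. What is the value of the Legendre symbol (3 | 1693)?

Reciprocity: 3 ≡ 3 and 1693 ≡ 1 (mod 4), so (3/1693) = +(1693/3).
Reduce top mod 3: now compute (1/3).
Reached (1/3) = 1. Collecting the sign flips along the way, the symbol is +1.

1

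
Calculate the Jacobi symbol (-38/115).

First reduce: -38 ≡ 77 (mod 115).
Reciprocity: 77 ≡ 1 and 115 ≡ 3 (mod 4), so (77/115) = +(115/77).
Reduce top mod 77: now compute (38/77).
Pull out 2: since 77 ≡ 5 (mod 8), (2/77) = -1.
Reciprocity: 19 ≡ 3 and 77 ≡ 1 (mod 4), so (19/77) = +(77/19).
Reduce top mod 19: now compute (1/19).
Reached (1/19) = 1. Collecting the sign flips along the way, the symbol is -1.

-1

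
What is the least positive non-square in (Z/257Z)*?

3

(2/257) = +1, so 2 is a residue.
(3/257) = −1, so 3 is the smallest positive non-residue mod 257.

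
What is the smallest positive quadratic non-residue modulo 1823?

5

(2/1823) = +1, so 2 is a residue.
(3/1823) = +1, so 3 is a residue.
(4/1823) = +1, so 4 is a residue.
(5/1823) = −1, so 5 is the smallest positive non-residue mod 1823.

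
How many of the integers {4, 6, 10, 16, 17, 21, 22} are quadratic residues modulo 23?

3

(4/23) = +1 → QR.
(6/23) = +1 → QR.
(10/23) = -1 → non-residue.
(16/23) = +1 → QR.
(17/23) = -1 → non-residue.
(21/23) = -1 → non-residue.
(22/23) = -1 → non-residue.
Total quadratic residues among the 7: 3.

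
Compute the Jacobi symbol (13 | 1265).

1

Reciprocity: 13 ≡ 1 and 1265 ≡ 1 (mod 4), so (13/1265) = +(1265/13).
Reduce top mod 13: now compute (4/13).
Pull out 2^2: since 13 ≡ 5 (mod 8), (2/13) = -1, so (2/13)^2 = +1.
Reached (1/13) = 1. Collecting the sign flips along the way, the symbol is +1.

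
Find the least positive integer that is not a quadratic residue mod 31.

(2/31) = +1, so 2 is a residue.
(3/31) = −1, so 3 is the smallest positive non-residue mod 31.

3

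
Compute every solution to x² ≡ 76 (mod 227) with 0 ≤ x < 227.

Since 227 ≡ 3 (mod 4), a square root of 76 is 76^((227+1)/4) = 76^57 mod 227.
Repeated squaring: 76^2≡101, 76^4≡213, 76^8≡196, 76^16≡53, 76^32≡85 (mod 227).
76^57 = 76^(32+16+8+1) ≡ 59 (mod 227).
Check: 59² = 3481 ≡ 76 (mod 227). The two roots are 59 and 168.

59, 168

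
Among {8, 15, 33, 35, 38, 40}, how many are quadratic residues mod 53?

3

(8/53) = -1 → non-residue.
(15/53) = +1 → QR.
(33/53) = -1 → non-residue.
(35/53) = -1 → non-residue.
(38/53) = +1 → QR.
(40/53) = +1 → QR.
Total quadratic residues among the 6: 3.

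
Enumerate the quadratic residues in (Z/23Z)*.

Square k = 1,…,11 (k and 23−k give the same square):
1²=1, 2²=4, 3²=9, 4²=16, 5²≡2, 6²≡13, 7²≡3, 8²≡18, 9²≡12, 10²≡8, 11²≡6 (mod 23).
So the quadratic residues mod 23 are {1, 2, 3, 4, 6, 8, 9, 12, 13, 16, 18}.

1, 2, 3, 4, 6, 8, 9, 12, 13, 16, 18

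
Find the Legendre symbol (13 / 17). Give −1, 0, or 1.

Euler's criterion: (13/17) ≡ 13^8 (mod 17).
13^2 ≡ 16 (mod 17)
13^4 ≡ 1 (mod 17)
13^8 ≡ 1 (mod 17)
13^8 = 13^(8) ≡ 1 (mod 17).
Result is 1, so (13/17) = 1.

1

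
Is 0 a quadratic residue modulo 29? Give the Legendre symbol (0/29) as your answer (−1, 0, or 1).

Top reduces to 0: gcd > 1, so the symbol is 0.

0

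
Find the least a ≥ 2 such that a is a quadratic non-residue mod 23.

(2/23) = +1, so 2 is a residue.
(3/23) = +1, so 3 is a residue.
(4/23) = +1, so 4 is a residue.
(5/23) = −1, so 5 is the smallest positive non-residue mod 23.

5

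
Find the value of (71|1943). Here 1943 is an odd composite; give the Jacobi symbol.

Reciprocity: 71 ≡ 3 and 1943 ≡ 3 (mod 4), so (71/1943) = −(1943/71).
Reduce top mod 71: now compute (26/71).
Pull out 2: since 71 ≡ 7 (mod 8), (2/71) = +1.
Reciprocity: 13 ≡ 1 and 71 ≡ 3 (mod 4), so (13/71) = +(71/13).
Reduce top mod 13: now compute (6/13).
Pull out 2: since 13 ≡ 5 (mod 8), (2/13) = -1.
Reciprocity: 3 ≡ 3 and 13 ≡ 1 (mod 4), so (3/13) = +(13/3).
Reduce top mod 3: now compute (1/3).
Reached (1/3) = 1. Collecting the sign flips along the way, the symbol is +1.

1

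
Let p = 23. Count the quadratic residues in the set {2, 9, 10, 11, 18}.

3

(2/23) = +1 → QR.
(9/23) = +1 → QR.
(10/23) = -1 → non-residue.
(11/23) = -1 → non-residue.
(18/23) = +1 → QR.
Total quadratic residues among the 5: 3.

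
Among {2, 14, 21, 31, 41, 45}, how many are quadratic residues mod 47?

(2/47) = +1 → QR.
(14/47) = +1 → QR.
(21/47) = +1 → QR.
(31/47) = -1 → non-residue.
(41/47) = -1 → non-residue.
(45/47) = -1 → non-residue.
Total quadratic residues among the 6: 3.

3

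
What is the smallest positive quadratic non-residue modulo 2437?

(2/2437) = −1, so 2 is the smallest positive non-residue mod 2437.

2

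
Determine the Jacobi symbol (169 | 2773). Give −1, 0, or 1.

1

Reciprocity: 169 ≡ 1 and 2773 ≡ 1 (mod 4), so (169/2773) = +(2773/169).
Reduce top mod 169: now compute (69/169).
Reciprocity: 69 ≡ 1 and 169 ≡ 1 (mod 4), so (69/169) = +(169/69).
Reduce top mod 69: now compute (31/69).
Reciprocity: 31 ≡ 3 and 69 ≡ 1 (mod 4), so (31/69) = +(69/31).
Reduce top mod 31: now compute (7/31).
Reciprocity: 7 ≡ 3 and 31 ≡ 3 (mod 4), so (7/31) = −(31/7).
Reduce top mod 7: now compute (3/7).
Reciprocity: 3 ≡ 3 and 7 ≡ 3 (mod 4), so (3/7) = −(7/3).
Reduce top mod 3: now compute (1/3).
Reached (1/3) = 1. Collecting the sign flips along the way, the symbol is +1.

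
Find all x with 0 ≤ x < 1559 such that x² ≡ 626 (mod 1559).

Since 1559 ≡ 3 (mod 4), a square root of 626 is 626^((1559+1)/4) = 626^390 mod 1559.
Repeated squaring: 626^2≡567, 626^4≡335, 626^8≡1536, 626^16≡529, 626^32≡780, 626^64≡390, 626^128≡877, 626^256≡542 (mod 1559).
626^390 = 626^(256+128+4+2) ≡ 199 (mod 1559).
Check: 199² = 39601 ≡ 626 (mod 1559). The two roots are 199 and 1360.

199, 1360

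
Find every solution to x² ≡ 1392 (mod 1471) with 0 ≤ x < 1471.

Since 1471 ≡ 3 (mod 4), a square root of 1392 is 1392^((1471+1)/4) = 1392^368 mod 1471.
Repeated squaring: 1392^2≡357, 1392^4≡943, 1392^8≡765, 1392^16≡1238, 1392^32≡1333, 1392^64≡1392, 1392^128≡357, 1392^256≡943 (mod 1471).
1392^368 = 1392^(256+64+32+16) ≡ 1333 (mod 1471).
Check: 1333² = 1776889 ≡ 1392 (mod 1471). The two roots are 138 and 1333.

138, 1333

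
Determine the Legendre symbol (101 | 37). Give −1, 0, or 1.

1

Euler's criterion: (101/37) ≡ 27^18 (mod 37).
27^2 ≡ 26 (mod 37)
27^4 ≡ 10 (mod 37)
27^8 ≡ 26 (mod 37)
27^16 ≡ 10 (mod 37)
27^18 = 27^(16+2) ≡ 1 (mod 37).
Result is 1, so (101/37) = 1.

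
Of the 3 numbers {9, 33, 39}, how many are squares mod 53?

1

(9/53) = +1 → QR.
(33/53) = -1 → non-residue.
(39/53) = -1 → non-residue.
Total quadratic residues among the 3: 1.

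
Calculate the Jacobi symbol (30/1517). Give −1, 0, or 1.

Pull out 2: since 1517 ≡ 5 (mod 8), (2/1517) = -1.
Reciprocity: 15 ≡ 3 and 1517 ≡ 1 (mod 4), so (15/1517) = +(1517/15).
Reduce top mod 15: now compute (2/15).
Pull out 2: since 15 ≡ 7 (mod 8), (2/15) = +1.
Reached (1/15) = 1. Collecting the sign flips along the way, the symbol is -1.

-1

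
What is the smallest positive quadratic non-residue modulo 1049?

(2/1049) = +1, so 2 is a residue.
(3/1049) = −1, so 3 is the smallest positive non-residue mod 1049.

3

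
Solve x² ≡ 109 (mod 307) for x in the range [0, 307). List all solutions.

118, 189

Since 307 ≡ 3 (mod 4), a square root of 109 is 109^((307+1)/4) = 109^77 mod 307.
Repeated squaring: 109^2≡215, 109^4≡175, 109^8≡232, 109^16≡99, 109^32≡284, 109^64≡222 (mod 307).
109^77 = 109^(64+8+4+1) ≡ 118 (mod 307).
Check: 118² = 13924 ≡ 109 (mod 307). The two roots are 118 and 189.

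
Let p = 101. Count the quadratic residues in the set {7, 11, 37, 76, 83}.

(7/101) = -1 → non-residue.
(11/101) = -1 → non-residue.
(37/101) = +1 → QR.
(76/101) = +1 → QR.
(83/101) = -1 → non-residue.
Total quadratic residues among the 5: 2.

2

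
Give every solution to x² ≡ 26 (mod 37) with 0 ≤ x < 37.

10, 27

37 ≡ 1 (mod 4), so we find a root by search.
Trying successive values, 10² = 100 ≡ 26 (mod 37). The other root is 37 − 10 = 27.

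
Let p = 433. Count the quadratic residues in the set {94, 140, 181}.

(94/433) = -1 → non-residue.
(140/433) = +1 → QR.
(181/433) = -1 → non-residue.
Total quadratic residues among the 3: 1.

1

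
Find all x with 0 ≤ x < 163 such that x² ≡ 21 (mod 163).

64, 99

Since 163 ≡ 3 (mod 4), a square root of 21 is 21^((163+1)/4) = 21^41 mod 163.
Repeated squaring: 21^2≡115, 21^4≡22, 21^8≡158, 21^16≡25, 21^32≡136 (mod 163).
21^41 = 21^(32+8+1) ≡ 64 (mod 163).
Check: 64² = 4096 ≡ 21 (mod 163). The two roots are 64 and 99.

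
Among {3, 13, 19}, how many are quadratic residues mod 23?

(3/23) = +1 → QR.
(13/23) = +1 → QR.
(19/23) = -1 → non-residue.
Total quadratic residues among the 3: 2.

2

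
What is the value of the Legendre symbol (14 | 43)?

1

Pull out 2: since 43 ≡ 3 (mod 8), (2/43) = -1.
Reciprocity: 7 ≡ 3 and 43 ≡ 3 (mod 4), so (7/43) = −(43/7).
Reduce top mod 7: now compute (1/7).
Reached (1/7) = 1. Collecting the sign flips along the way, the symbol is +1.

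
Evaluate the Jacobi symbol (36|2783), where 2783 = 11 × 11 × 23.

1

Pull out 2^2: since 2783 ≡ 7 (mod 8), (2/2783) = +1, so (2/2783)^2 = +1.
Reciprocity: 9 ≡ 1 and 2783 ≡ 3 (mod 4), so (9/2783) = +(2783/9).
Reduce top mod 9: now compute (2/9).
Pull out 2: since 9 ≡ 1 (mod 8), (2/9) = +1.
Reached (1/9) = 1. Collecting the sign flips along the way, the symbol is +1.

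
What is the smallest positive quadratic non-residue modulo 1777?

5

(2/1777) = +1, so 2 is a residue.
(3/1777) = +1, so 3 is a residue.
(4/1777) = +1, so 4 is a residue.
(5/1777) = −1, so 5 is the smallest positive non-residue mod 1777.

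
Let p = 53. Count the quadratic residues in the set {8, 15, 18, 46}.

(8/53) = -1 → non-residue.
(15/53) = +1 → QR.
(18/53) = -1 → non-residue.
(46/53) = +1 → QR.
Total quadratic residues among the 4: 2.

2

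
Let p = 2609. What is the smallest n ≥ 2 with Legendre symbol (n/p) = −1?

(2/2609) = +1, so 2 is a residue.
(3/2609) = −1, so 3 is the smallest positive non-residue mod 2609.

3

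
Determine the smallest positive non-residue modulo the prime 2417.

3

(2/2417) = +1, so 2 is a residue.
(3/2417) = −1, so 3 is the smallest positive non-residue mod 2417.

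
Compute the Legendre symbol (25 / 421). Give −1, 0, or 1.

Reciprocity: 25 ≡ 1 and 421 ≡ 1 (mod 4), so (25/421) = +(421/25).
Reduce top mod 25: now compute (21/25).
Reciprocity: 21 ≡ 1 and 25 ≡ 1 (mod 4), so (21/25) = +(25/21).
Reduce top mod 21: now compute (4/21).
Pull out 2^2: since 21 ≡ 5 (mod 8), (2/21) = -1, so (2/21)^2 = +1.
Reached (1/21) = 1. Collecting the sign flips along the way, the symbol is +1.

1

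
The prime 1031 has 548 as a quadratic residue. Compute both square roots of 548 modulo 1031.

Since 1031 ≡ 3 (mod 4), a square root of 548 is 548^((1031+1)/4) = 548^258 mod 1031.
Repeated squaring: 548^2≡283, 548^4≡702, 548^8≡1017, 548^16≡196, 548^32≡269, 548^64≡191, 548^128≡396, 548^256≡104 (mod 1031).
548^258 = 548^(256+2) ≡ 564 (mod 1031).
Check: 564² = 318096 ≡ 548 (mod 1031). The two roots are 467 and 564.

467, 564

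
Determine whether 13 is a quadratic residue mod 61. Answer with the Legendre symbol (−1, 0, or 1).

1

Euler's criterion: (13/61) ≡ 13^30 (mod 61).
13^2 ≡ 47 (mod 61)
13^4 ≡ 13 (mod 61)
13^8 ≡ 47 (mod 61)
13^16 ≡ 13 (mod 61)
13^30 = 13^(16+8+4+2) ≡ 1 (mod 61).
Result is 1, so (13/61) = 1.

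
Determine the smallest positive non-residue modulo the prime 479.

(2/479) = +1, so 2 is a residue.
(3/479) = +1, so 3 is a residue.
(4/479) = +1, so 4 is a residue.
(5/479) = +1, so 5 is a residue.
(6/479) = +1, so 6 is a residue.
(7/479) = +1, so 7 is a residue.
(8/479) = +1, so 8 is a residue.
(9/479) = +1, so 9 is a residue.
(10/479) = +1, so 10 is a residue.
(11/479) = +1, so 11 is a residue.
(12/479) = +1, so 12 is a residue.
(13/479) = −1, so 13 is the smallest positive non-residue mod 479.

13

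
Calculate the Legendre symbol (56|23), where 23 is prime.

-1

First reduce: 56 ≡ 10 (mod 23).
Pull out 2: since 23 ≡ 7 (mod 8), (2/23) = +1.
Reciprocity: 5 ≡ 1 and 23 ≡ 3 (mod 4), so (5/23) = +(23/5).
Reduce top mod 5: now compute (3/5).
Reciprocity: 3 ≡ 3 and 5 ≡ 1 (mod 4), so (3/5) = +(5/3).
Reduce top mod 3: now compute (2/3).
Pull out 2: since 3 ≡ 3 (mod 8), (2/3) = -1.
Reached (1/3) = 1. Collecting the sign flips along the way, the symbol is -1.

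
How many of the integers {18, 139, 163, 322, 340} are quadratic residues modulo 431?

3

(18/431) = +1 → QR.
(139/431) = +1 → QR.
(163/431) = +1 → QR.
(322/431) = -1 → non-residue.
(340/431) = -1 → non-residue.
Total quadratic residues among the 5: 3.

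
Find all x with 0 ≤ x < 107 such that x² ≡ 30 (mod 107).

Since 107 ≡ 3 (mod 4), a square root of 30 is 30^((107+1)/4) = 30^27 mod 107.
Repeated squaring: 30^2≡44, 30^4≡10, 30^8≡100, 30^16≡49 (mod 107).
30^27 = 30^(16+8+2+1) ≡ 64 (mod 107).
Check: 64² = 4096 ≡ 30 (mod 107). The two roots are 43 and 64.

43, 64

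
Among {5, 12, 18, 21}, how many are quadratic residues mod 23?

(5/23) = -1 → non-residue.
(12/23) = +1 → QR.
(18/23) = +1 → QR.
(21/23) = -1 → non-residue.
Total quadratic residues among the 4: 2.

2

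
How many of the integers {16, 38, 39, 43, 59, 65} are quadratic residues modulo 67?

4

(16/67) = +1 → QR.
(38/67) = -1 → non-residue.
(39/67) = +1 → QR.
(43/67) = -1 → non-residue.
(59/67) = +1 → QR.
(65/67) = +1 → QR.
Total quadratic residues among the 6: 4.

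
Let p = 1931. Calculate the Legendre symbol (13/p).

-1

Reciprocity: 13 ≡ 1 and 1931 ≡ 3 (mod 4), so (13/1931) = +(1931/13).
Reduce top mod 13: now compute (7/13).
Reciprocity: 7 ≡ 3 and 13 ≡ 1 (mod 4), so (7/13) = +(13/7).
Reduce top mod 7: now compute (6/7).
Pull out 2: since 7 ≡ 7 (mod 8), (2/7) = +1.
Reciprocity: 3 ≡ 3 and 7 ≡ 3 (mod 4), so (3/7) = −(7/3).
Reduce top mod 3: now compute (1/3).
Reached (1/3) = 1. Collecting the sign flips along the way, the symbol is -1.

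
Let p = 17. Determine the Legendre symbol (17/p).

First reduce: 17 ≡ 0 (mod 17).
Top reduces to 0: gcd > 1, so the symbol is 0.

0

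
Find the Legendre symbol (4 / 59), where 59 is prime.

Pull out 2^2: since 59 ≡ 3 (mod 8), (2/59) = -1, so (2/59)^2 = +1.
Reached (1/59) = 1. Collecting the sign flips along the way, the symbol is +1.

1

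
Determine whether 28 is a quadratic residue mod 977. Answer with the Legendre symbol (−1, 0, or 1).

1

Pull out 2^2: since 977 ≡ 1 (mod 8), (2/977) = +1, so (2/977)^2 = +1.
Reciprocity: 7 ≡ 3 and 977 ≡ 1 (mod 4), so (7/977) = +(977/7).
Reduce top mod 7: now compute (4/7).
Pull out 2^2: since 7 ≡ 7 (mod 8), (2/7) = +1, so (2/7)^2 = +1.
Reached (1/7) = 1. Collecting the sign flips along the way, the symbol is +1.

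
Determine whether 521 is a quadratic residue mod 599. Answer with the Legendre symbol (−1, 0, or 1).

-1

Euler's criterion: (521/599) ≡ 521^299 (mod 599).
521^2 ≡ 94 (mod 599)
521^4 ≡ 450 (mod 599)
521^8 ≡ 38 (mod 599)
521^16 ≡ 246 (mod 599)
521^32 ≡ 17 (mod 599)
521^64 ≡ 289 (mod 599)
521^128 ≡ 260 (mod 599)
521^256 ≡ 512 (mod 599)
521^299 = 521^(256+32+8+2+1) ≡ 598 (mod 599).
Result is 598 ≡ −1, so (521/599) = −1.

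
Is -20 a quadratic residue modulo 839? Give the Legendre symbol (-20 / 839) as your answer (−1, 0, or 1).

First reduce: -20 ≡ 819 (mod 839).
Reciprocity: 819 ≡ 3 and 839 ≡ 3 (mod 4), so (819/839) = −(839/819).
Reduce top mod 819: now compute (20/819).
Pull out 2^2: since 819 ≡ 3 (mod 8), (2/819) = -1, so (2/819)^2 = +1.
Reciprocity: 5 ≡ 1 and 819 ≡ 3 (mod 4), so (5/819) = +(819/5).
Reduce top mod 5: now compute (4/5).
Pull out 2^2: since 5 ≡ 5 (mod 8), (2/5) = -1, so (2/5)^2 = +1.
Reached (1/5) = 1. Collecting the sign flips along the way, the symbol is -1.

-1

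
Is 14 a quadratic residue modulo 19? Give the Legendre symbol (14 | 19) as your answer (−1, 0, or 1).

Euler's criterion: (14/19) ≡ 14^9 (mod 19).
14^2 ≡ 6 (mod 19)
14^4 ≡ 17 (mod 19)
14^8 ≡ 4 (mod 19)
14^9 = 14^(8+1) ≡ 18 (mod 19).
Result is 18 ≡ −1, so (14/19) = −1.

-1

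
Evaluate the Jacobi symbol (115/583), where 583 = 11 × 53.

1

Reciprocity: 115 ≡ 3 and 583 ≡ 3 (mod 4), so (115/583) = −(583/115).
Reduce top mod 115: now compute (8/115).
Pull out 2^3: since 115 ≡ 3 (mod 8), (2/115) = -1, so (2/115)^3 = -1.
Reached (1/115) = 1. Collecting the sign flips along the way, the symbol is +1.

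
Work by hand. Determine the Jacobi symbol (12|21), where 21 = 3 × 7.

Pull out 2^2: since 21 ≡ 5 (mod 8), (2/21) = -1, so (2/21)^2 = +1.
Reciprocity: 3 ≡ 3 and 21 ≡ 1 (mod 4), so (3/21) = +(21/3).
Reduce top mod 3: now compute (0/3).
Top reduces to 0: gcd > 1, so the symbol is 0.

0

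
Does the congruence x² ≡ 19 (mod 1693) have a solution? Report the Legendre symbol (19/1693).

-1

Reciprocity: 19 ≡ 3 and 1693 ≡ 1 (mod 4), so (19/1693) = +(1693/19).
Reduce top mod 19: now compute (2/19).
Pull out 2: since 19 ≡ 3 (mod 8), (2/19) = -1.
Reached (1/19) = 1. Collecting the sign flips along the way, the symbol is -1.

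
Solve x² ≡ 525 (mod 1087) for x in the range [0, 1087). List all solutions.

433, 654

Since 1087 ≡ 3 (mod 4), a square root of 525 is 525^((1087+1)/4) = 525^272 mod 1087.
Repeated squaring: 525^2≡614, 525^4≡894, 525^8≡291, 525^16≡982, 525^32≡155, 525^64≡111, 525^128≡364, 525^256≡969 (mod 1087).
525^272 = 525^(256+16) ≡ 433 (mod 1087).
Check: 433² = 187489 ≡ 525 (mod 1087). The two roots are 433 and 654.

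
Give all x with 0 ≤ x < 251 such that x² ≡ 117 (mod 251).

86, 165

Since 251 ≡ 3 (mod 4), a square root of 117 is 117^((251+1)/4) = 117^63 mod 251.
Repeated squaring: 117^2≡135, 117^4≡153, 117^8≡66, 117^16≡89, 117^32≡140 (mod 251).
117^63 = 117^(32+16+8+4+2+1) ≡ 86 (mod 251).
Check: 86² = 7396 ≡ 117 (mod 251). The two roots are 86 and 165.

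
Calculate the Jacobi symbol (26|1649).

-1

Pull out 2: since 1649 ≡ 1 (mod 8), (2/1649) = +1.
Reciprocity: 13 ≡ 1 and 1649 ≡ 1 (mod 4), so (13/1649) = +(1649/13).
Reduce top mod 13: now compute (11/13).
Reciprocity: 11 ≡ 3 and 13 ≡ 1 (mod 4), so (11/13) = +(13/11).
Reduce top mod 11: now compute (2/11).
Pull out 2: since 11 ≡ 3 (mod 8), (2/11) = -1.
Reached (1/11) = 1. Collecting the sign flips along the way, the symbol is -1.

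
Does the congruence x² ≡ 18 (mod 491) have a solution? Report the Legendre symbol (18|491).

-1

Pull out 2: since 491 ≡ 3 (mod 8), (2/491) = -1.
Reciprocity: 9 ≡ 1 and 491 ≡ 3 (mod 4), so (9/491) = +(491/9).
Reduce top mod 9: now compute (5/9).
Reciprocity: 5 ≡ 1 and 9 ≡ 1 (mod 4), so (5/9) = +(9/5).
Reduce top mod 5: now compute (4/5).
Pull out 2^2: since 5 ≡ 5 (mod 8), (2/5) = -1, so (2/5)^2 = +1.
Reached (1/5) = 1. Collecting the sign flips along the way, the symbol is -1.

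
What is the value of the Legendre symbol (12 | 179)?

Pull out 2^2: since 179 ≡ 3 (mod 8), (2/179) = -1, so (2/179)^2 = +1.
Reciprocity: 3 ≡ 3 and 179 ≡ 3 (mod 4), so (3/179) = −(179/3).
Reduce top mod 3: now compute (2/3).
Pull out 2: since 3 ≡ 3 (mod 8), (2/3) = -1.
Reached (1/3) = 1. Collecting the sign flips along the way, the symbol is +1.

1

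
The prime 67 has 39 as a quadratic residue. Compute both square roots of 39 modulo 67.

Since 67 ≡ 3 (mod 4), a square root of 39 is 39^((67+1)/4) = 39^17 mod 67.
Repeated squaring: 39^2≡47, 39^4≡65, 39^8≡4, 39^16≡16 (mod 67).
39^17 = 39^(16+1) ≡ 21 (mod 67).
Check: 21² = 441 ≡ 39 (mod 67). The two roots are 21 and 46.

21, 46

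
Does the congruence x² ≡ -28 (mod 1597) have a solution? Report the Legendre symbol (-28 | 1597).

First reduce: -28 ≡ 1569 (mod 1597).
Reciprocity: 1569 ≡ 1 and 1597 ≡ 1 (mod 4), so (1569/1597) = +(1597/1569).
Reduce top mod 1569: now compute (28/1569).
Pull out 2^2: since 1569 ≡ 1 (mod 8), (2/1569) = +1, so (2/1569)^2 = +1.
Reciprocity: 7 ≡ 3 and 1569 ≡ 1 (mod 4), so (7/1569) = +(1569/7).
Reduce top mod 7: now compute (1/7).
Reached (1/7) = 1. Collecting the sign flips along the way, the symbol is +1.

1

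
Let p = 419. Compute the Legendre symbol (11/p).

-1

Reciprocity: 11 ≡ 3 and 419 ≡ 3 (mod 4), so (11/419) = −(419/11).
Reduce top mod 11: now compute (1/11).
Reached (1/11) = 1. Collecting the sign flips along the way, the symbol is -1.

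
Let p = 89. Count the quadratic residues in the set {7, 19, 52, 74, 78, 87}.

(7/89) = -1 → non-residue.
(19/89) = -1 → non-residue.
(52/89) = -1 → non-residue.
(74/89) = -1 → non-residue.
(78/89) = +1 → QR.
(87/89) = +1 → QR.
Total quadratic residues among the 6: 2.

2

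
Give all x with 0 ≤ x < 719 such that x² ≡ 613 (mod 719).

Since 719 ≡ 3 (mod 4), a square root of 613 is 613^((719+1)/4) = 613^180 mod 719.
Repeated squaring: 613^2≡451, 613^4≡643, 613^8≡24, 613^16≡576, 613^32≡317, 613^64≡548, 613^128≡481 (mod 719).
613^180 = 613^(128+32+16+4) ≡ 472 (mod 719).
Check: 472² = 222784 ≡ 613 (mod 719). The two roots are 247 and 472.

247, 472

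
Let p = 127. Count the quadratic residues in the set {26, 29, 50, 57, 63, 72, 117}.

(26/127) = +1 → QR.
(29/127) = -1 → non-residue.
(50/127) = +1 → QR.
(57/127) = -1 → non-residue.
(63/127) = -1 → non-residue.
(72/127) = +1 → QR.
(117/127) = +1 → QR.
Total quadratic residues among the 7: 4.

4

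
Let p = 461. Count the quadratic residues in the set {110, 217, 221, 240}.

2

(110/461) = +1 → QR.
(217/461) = +1 → QR.
(221/461) = -1 → non-residue.
(240/461) = -1 → non-residue.
Total quadratic residues among the 4: 2.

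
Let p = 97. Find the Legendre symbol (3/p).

Euler's criterion: (3/97) ≡ 3^48 (mod 97).
3^2 ≡ 9 (mod 97)
3^4 ≡ 81 (mod 97)
3^8 ≡ 62 (mod 97)
3^16 ≡ 61 (mod 97)
3^32 ≡ 35 (mod 97)
3^48 = 3^(32+16) ≡ 1 (mod 97).
Result is 1, so (3/97) = 1.

1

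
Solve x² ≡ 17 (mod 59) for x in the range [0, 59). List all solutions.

28, 31

Since 59 ≡ 3 (mod 4), a square root of 17 is 17^((59+1)/4) = 17^15 mod 59.
Repeated squaring: 17^2≡53, 17^4≡36, 17^8≡57 (mod 59).
17^15 = 17^(8+4+2+1) ≡ 28 (mod 59).
Check: 28² = 784 ≡ 17 (mod 59). The two roots are 28 and 31.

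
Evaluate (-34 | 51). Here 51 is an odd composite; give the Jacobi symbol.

First reduce: -34 ≡ 17 (mod 51).
Reciprocity: 17 ≡ 1 and 51 ≡ 3 (mod 4), so (17/51) = +(51/17).
Reduce top mod 17: now compute (0/17).
Top reduces to 0: gcd > 1, so the symbol is 0.

0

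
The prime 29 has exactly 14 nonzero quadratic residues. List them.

1,4,5,6,7,9,13,16,20,22,23,24,25,28

Square k = 1,…,14 (k and 29−k give the same square):
1²=1, 2²=4, 3²=9, 4²=16, 5²=25, 6²≡7, 7²≡20, 8²≡6, 9²≡23, 10²≡13, 11²≡5, 12²≡28, 13²≡24, 14²≡22 (mod 29).
So the quadratic residues mod 29 are {1, 4, 5, 6, 7, 9, 13, 16, 20, 22, 23, 24, 25, 28}.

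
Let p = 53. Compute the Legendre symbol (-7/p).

Euler's criterion: (-7/53) ≡ 46^26 (mod 53).
46^2 ≡ 49 (mod 53)
46^4 ≡ 16 (mod 53)
46^8 ≡ 44 (mod 53)
46^16 ≡ 28 (mod 53)
46^26 = 46^(16+8+2) ≡ 1 (mod 53).
Result is 1, so (-7/53) = 1.

1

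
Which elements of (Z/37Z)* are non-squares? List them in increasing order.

Square k = 1,…,18 (k and 37−k give the same square):
1²=1, 2²=4, 3²=9, 4²=16, 5²=25, 6²=36, 7²≡12, 8²≡27, 9²≡7, 10²≡26, 11²≡10, 12²≡33, 13²≡21, 14²≡11, 15²≡3, 16²≡34, 17²≡30, 18²≡28 (mod 37).
The residues are {1, 3, 4, 7, 9, 10, 11, 12, 16, 21, 25, 26, 27, 28, 30, 33, 34, 36}; the non-residues are the remaining 18 nonzero classes.

2 5 6 8 13 14 15 17 18 19 20 22 23 24 29 31 32 35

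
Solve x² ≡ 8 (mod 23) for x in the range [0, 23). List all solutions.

10, 13

Since 23 ≡ 3 (mod 4), a square root of 8 is 8^((23+1)/4) = 8^6 mod 23.
Repeated squaring: 8^2≡18, 8^4≡2 (mod 23).
8^6 = 8^(4+2) ≡ 13 (mod 23).
Check: 13² = 169 ≡ 8 (mod 23). The two roots are 10 and 13.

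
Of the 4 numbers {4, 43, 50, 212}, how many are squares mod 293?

(4/293) = +1 → QR.
(43/293) = +1 → QR.
(50/293) = -1 → non-residue.
(212/293) = +1 → QR.
Total quadratic residues among the 4: 3.

3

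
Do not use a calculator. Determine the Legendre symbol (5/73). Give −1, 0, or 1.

-1

Reciprocity: 5 ≡ 1 and 73 ≡ 1 (mod 4), so (5/73) = +(73/5).
Reduce top mod 5: now compute (3/5).
Reciprocity: 3 ≡ 3 and 5 ≡ 1 (mod 4), so (3/5) = +(5/3).
Reduce top mod 3: now compute (2/3).
Pull out 2: since 3 ≡ 3 (mod 8), (2/3) = -1.
Reached (1/3) = 1. Collecting the sign flips along the way, the symbol is -1.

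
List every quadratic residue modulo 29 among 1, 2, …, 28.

1 4 5 6 7 9 13 16 20 22 23 24 25 28

Square k = 1,…,14 (k and 29−k give the same square):
1²=1, 2²=4, 3²=9, 4²=16, 5²=25, 6²≡7, 7²≡20, 8²≡6, 9²≡23, 10²≡13, 11²≡5, 12²≡28, 13²≡24, 14²≡22 (mod 29).
So the quadratic residues mod 29 are {1, 4, 5, 6, 7, 9, 13, 16, 20, 22, 23, 24, 25, 28}.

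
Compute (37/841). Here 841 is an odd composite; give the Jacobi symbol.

1

Reciprocity: 37 ≡ 1 and 841 ≡ 1 (mod 4), so (37/841) = +(841/37).
Reduce top mod 37: now compute (27/37).
Reciprocity: 27 ≡ 3 and 37 ≡ 1 (mod 4), so (27/37) = +(37/27).
Reduce top mod 27: now compute (10/27).
Pull out 2: since 27 ≡ 3 (mod 8), (2/27) = -1.
Reciprocity: 5 ≡ 1 and 27 ≡ 3 (mod 4), so (5/27) = +(27/5).
Reduce top mod 5: now compute (2/5).
Pull out 2: since 5 ≡ 5 (mod 8), (2/5) = -1.
Reached (1/5) = 1. Collecting the sign flips along the way, the symbol is +1.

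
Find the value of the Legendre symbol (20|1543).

-1

Pull out 2^2: since 1543 ≡ 7 (mod 8), (2/1543) = +1, so (2/1543)^2 = +1.
Reciprocity: 5 ≡ 1 and 1543 ≡ 3 (mod 4), so (5/1543) = +(1543/5).
Reduce top mod 5: now compute (3/5).
Reciprocity: 3 ≡ 3 and 5 ≡ 1 (mod 4), so (3/5) = +(5/3).
Reduce top mod 3: now compute (2/3).
Pull out 2: since 3 ≡ 3 (mod 8), (2/3) = -1.
Reached (1/3) = 1. Collecting the sign flips along the way, the symbol is -1.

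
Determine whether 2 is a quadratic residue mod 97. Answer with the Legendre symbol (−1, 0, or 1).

1

Pull out 2: since 97 ≡ 1 (mod 8), (2/97) = +1.
Reached (1/97) = 1. Collecting the sign flips along the way, the symbol is +1.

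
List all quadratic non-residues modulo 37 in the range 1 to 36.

2,5,6,8,13,14,15,17,18,19,20,22,23,24,29,31,32,35

Square k = 1,…,18 (k and 37−k give the same square):
1²=1, 2²=4, 3²=9, 4²=16, 5²=25, 6²=36, 7²≡12, 8²≡27, 9²≡7, 10²≡26, 11²≡10, 12²≡33, 13²≡21, 14²≡11, 15²≡3, 16²≡34, 17²≡30, 18²≡28 (mod 37).
The residues are {1, 3, 4, 7, 9, 10, 11, 12, 16, 21, 25, 26, 27, 28, 30, 33, 34, 36}; the non-residues are the remaining 18 nonzero classes.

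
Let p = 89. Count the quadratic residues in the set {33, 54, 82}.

0

(33/89) = -1 → non-residue.
(54/89) = -1 → non-residue.
(82/89) = -1 → non-residue.
Total quadratic residues among the 3: 0.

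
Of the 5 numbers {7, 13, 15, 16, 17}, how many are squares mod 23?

2

(7/23) = -1 → non-residue.
(13/23) = +1 → QR.
(15/23) = -1 → non-residue.
(16/23) = +1 → QR.
(17/23) = -1 → non-residue.
Total quadratic residues among the 5: 2.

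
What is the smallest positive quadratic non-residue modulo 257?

(2/257) = +1, so 2 is a residue.
(3/257) = −1, so 3 is the smallest positive non-residue mod 257.

3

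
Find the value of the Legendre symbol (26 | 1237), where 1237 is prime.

Pull out 2: since 1237 ≡ 5 (mod 8), (2/1237) = -1.
Reciprocity: 13 ≡ 1 and 1237 ≡ 1 (mod 4), so (13/1237) = +(1237/13).
Reduce top mod 13: now compute (2/13).
Pull out 2: since 13 ≡ 5 (mod 8), (2/13) = -1.
Reached (1/13) = 1. Collecting the sign flips along the way, the symbol is +1.

1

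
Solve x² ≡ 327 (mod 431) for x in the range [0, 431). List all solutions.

Since 431 ≡ 3 (mod 4), a square root of 327 is 327^((431+1)/4) = 327^108 mod 431.
Repeated squaring: 327^2≡41, 327^4≡388, 327^8≡125, 327^16≡109, 327^32≡244, 327^64≡58 (mod 431).
327^108 = 327^(64+32+8+4) ≡ 190 (mod 431).
Check: 190² = 36100 ≡ 327 (mod 431). The two roots are 190 and 241.

190, 241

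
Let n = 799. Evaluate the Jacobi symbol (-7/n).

1

First reduce: -7 ≡ 792 (mod 799).
Pull out 2^3: since 799 ≡ 7 (mod 8), (2/799) = +1, so (2/799)^3 = +1.
Reciprocity: 99 ≡ 3 and 799 ≡ 3 (mod 4), so (99/799) = −(799/99).
Reduce top mod 99: now compute (7/99).
Reciprocity: 7 ≡ 3 and 99 ≡ 3 (mod 4), so (7/99) = −(99/7).
Reduce top mod 7: now compute (1/7).
Reached (1/7) = 1. Collecting the sign flips along the way, the symbol is +1.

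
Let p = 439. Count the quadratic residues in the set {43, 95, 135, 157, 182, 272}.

2

(43/439) = -1 → non-residue.
(95/439) = +1 → QR.
(135/439) = -1 → non-residue.
(157/439) = -1 → non-residue.
(182/439) = +1 → QR.
(272/439) = -1 → non-residue.
Total quadratic residues among the 6: 2.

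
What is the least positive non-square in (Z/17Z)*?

3

(2/17) = +1, so 2 is a residue.
(3/17) = −1, so 3 is the smallest positive non-residue mod 17.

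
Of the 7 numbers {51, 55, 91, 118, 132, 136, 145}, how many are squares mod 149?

3

(51/149) = -1 → non-residue.
(55/149) = -1 → non-residue.
(91/149) = -1 → non-residue.
(118/149) = +1 → QR.
(132/149) = +1 → QR.
(136/149) = -1 → non-residue.
(145/149) = +1 → QR.
Total quadratic residues among the 7: 3.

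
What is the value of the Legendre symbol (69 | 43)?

Euler's criterion: (69/43) ≡ 26^21 (mod 43).
26^2 ≡ 31 (mod 43)
26^4 ≡ 15 (mod 43)
26^8 ≡ 10 (mod 43)
26^16 ≡ 14 (mod 43)
26^21 = 26^(16+4+1) ≡ 42 (mod 43).
Result is 42 ≡ −1, so (69/43) = −1.

-1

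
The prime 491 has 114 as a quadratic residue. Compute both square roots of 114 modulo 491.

Since 491 ≡ 3 (mod 4), a square root of 114 is 114^((491+1)/4) = 114^123 mod 491.
Repeated squaring: 114^2≡230, 114^4≡363, 114^8≡181, 114^16≡355, 114^32≡329, 114^64≡221 (mod 491).
114^123 = 114^(64+32+16+8+2+1) ≡ 144 (mod 491).
Check: 144² = 20736 ≡ 114 (mod 491). The two roots are 144 and 347.

144, 347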